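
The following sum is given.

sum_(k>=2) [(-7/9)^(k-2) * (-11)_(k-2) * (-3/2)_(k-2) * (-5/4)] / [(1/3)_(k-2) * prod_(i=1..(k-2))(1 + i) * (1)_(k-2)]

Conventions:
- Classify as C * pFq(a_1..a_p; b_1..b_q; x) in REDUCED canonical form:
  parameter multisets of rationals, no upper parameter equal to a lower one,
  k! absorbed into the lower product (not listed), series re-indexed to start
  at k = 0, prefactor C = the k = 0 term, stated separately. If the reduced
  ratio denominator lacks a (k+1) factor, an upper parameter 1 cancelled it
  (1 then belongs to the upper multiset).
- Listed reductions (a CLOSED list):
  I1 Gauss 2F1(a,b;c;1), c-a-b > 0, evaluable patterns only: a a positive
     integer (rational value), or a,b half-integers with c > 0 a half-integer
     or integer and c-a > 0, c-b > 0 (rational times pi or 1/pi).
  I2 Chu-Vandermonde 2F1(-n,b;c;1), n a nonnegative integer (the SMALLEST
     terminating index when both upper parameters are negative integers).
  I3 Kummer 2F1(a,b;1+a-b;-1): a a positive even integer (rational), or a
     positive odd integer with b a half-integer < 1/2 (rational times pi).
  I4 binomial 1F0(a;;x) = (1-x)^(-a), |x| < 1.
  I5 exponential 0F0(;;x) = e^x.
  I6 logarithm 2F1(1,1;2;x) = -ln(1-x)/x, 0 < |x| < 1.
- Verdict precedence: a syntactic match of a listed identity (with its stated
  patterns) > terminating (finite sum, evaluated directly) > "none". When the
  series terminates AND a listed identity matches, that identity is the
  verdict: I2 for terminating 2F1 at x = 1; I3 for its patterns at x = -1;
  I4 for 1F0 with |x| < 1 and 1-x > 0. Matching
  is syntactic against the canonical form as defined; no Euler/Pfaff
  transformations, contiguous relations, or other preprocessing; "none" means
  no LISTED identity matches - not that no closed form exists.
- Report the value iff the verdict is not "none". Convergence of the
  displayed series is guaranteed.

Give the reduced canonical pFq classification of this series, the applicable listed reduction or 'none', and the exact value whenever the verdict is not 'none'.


The series (x = -7/9) is 2F2: upper {-11, -3/2}, lower {1/3, 2}, prefactor -5/4. Verdict: terminating at k = 11: the factor (-11)_k kills every later term; summing the 12 survivors is exact. Its exact value is 30201018125717224562989/3204165941142434611200.

The tell: from the first term -5/4: the lower running product (C = -5/4) is a rising factorial.
Ratio: r(k) = (-7/9) * (k-11) (k-3/2) / [(k+1/3) (k+2) (k+1)] ; factor over Q: parameters, x = (-7/9), and C = -5/4.


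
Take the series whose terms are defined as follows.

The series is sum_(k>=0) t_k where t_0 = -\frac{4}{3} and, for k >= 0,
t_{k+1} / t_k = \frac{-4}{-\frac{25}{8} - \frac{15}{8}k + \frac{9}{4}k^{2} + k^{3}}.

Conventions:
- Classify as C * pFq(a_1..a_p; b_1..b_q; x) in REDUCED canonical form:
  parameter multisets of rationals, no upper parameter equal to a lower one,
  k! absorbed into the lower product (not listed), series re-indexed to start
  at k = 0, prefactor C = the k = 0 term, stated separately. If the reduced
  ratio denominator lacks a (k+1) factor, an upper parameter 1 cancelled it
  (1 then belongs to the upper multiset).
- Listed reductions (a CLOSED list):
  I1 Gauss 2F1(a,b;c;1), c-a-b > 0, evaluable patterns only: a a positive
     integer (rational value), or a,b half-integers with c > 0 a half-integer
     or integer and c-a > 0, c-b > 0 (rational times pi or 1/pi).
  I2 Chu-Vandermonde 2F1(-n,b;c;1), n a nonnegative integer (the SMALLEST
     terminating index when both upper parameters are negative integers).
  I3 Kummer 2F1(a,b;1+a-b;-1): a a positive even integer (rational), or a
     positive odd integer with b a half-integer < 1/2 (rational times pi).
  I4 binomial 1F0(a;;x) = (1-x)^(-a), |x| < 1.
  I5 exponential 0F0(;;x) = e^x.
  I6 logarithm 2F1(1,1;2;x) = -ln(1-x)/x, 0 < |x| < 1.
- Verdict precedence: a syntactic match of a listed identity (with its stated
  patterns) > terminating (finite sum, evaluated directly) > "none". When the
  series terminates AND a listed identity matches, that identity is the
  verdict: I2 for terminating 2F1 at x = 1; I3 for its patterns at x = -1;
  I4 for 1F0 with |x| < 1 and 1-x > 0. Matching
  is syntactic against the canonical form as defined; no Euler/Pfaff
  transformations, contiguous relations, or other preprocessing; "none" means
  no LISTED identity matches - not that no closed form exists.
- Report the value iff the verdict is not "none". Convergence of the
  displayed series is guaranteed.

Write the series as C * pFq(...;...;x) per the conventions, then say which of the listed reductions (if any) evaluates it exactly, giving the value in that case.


Key observation: x = -4 and factor the ratio over Q (C = -4/3, x = -4): negated roots = parameters.
Step ratio: r(k) = -4 * 1 / [(k-\frac{5}{4}) (k+\frac{5}{2}) (k+1)] - rational in k, leading ratio -4; with t_0 = -\frac{4}{3}, classification follows.

This is -\frac{4}{3} * 0F2(-; -\frac{5}{4}, \frac{5}{2}; -4) in reduced canonical form. Verdict: none (x = -4): each listed identity misses the multisets {-} ; {-\frac{5}{4}, \frac{5}{2}}.


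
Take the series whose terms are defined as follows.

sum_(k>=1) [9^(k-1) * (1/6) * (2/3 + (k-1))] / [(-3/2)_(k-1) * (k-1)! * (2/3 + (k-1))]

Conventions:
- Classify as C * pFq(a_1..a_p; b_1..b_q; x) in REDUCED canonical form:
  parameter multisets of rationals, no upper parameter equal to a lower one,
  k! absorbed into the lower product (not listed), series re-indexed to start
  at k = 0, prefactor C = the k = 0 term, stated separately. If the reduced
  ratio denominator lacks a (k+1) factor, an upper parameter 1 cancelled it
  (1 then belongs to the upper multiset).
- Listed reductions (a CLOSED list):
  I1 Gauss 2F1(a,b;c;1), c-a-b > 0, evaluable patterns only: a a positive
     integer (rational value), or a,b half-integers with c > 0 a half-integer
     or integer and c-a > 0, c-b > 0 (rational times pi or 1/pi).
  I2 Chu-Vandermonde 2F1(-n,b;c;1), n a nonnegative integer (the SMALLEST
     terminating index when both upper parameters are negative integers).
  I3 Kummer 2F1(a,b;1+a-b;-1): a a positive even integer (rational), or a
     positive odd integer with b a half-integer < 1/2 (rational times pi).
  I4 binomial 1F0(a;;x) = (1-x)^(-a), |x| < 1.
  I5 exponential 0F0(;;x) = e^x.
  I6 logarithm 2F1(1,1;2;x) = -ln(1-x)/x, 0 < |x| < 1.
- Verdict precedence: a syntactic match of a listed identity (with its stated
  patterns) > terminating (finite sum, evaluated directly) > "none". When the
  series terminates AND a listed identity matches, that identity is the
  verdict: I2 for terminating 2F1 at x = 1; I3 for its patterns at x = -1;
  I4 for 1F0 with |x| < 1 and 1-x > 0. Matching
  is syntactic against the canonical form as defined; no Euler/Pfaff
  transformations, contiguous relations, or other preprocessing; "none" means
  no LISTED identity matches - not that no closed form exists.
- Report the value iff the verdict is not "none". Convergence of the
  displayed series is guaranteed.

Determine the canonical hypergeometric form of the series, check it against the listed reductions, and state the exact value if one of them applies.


This is 1/6 * 0F1(-; -3/2; 9) in reduced canonical form. Verdict: none (x = 9): each listed identity misses the multisets {-} ; {-3/2}.

First insight: t_0 being 1/6, the factor k + 2/3 cancels (top and bottom), leaving C = 1/6.
Ratio: r(k) = 9 * 1 / [(k-3/2) (k+1)] - poly over poly, x = 9 from leading terms; C = 1/6 at k = 0.


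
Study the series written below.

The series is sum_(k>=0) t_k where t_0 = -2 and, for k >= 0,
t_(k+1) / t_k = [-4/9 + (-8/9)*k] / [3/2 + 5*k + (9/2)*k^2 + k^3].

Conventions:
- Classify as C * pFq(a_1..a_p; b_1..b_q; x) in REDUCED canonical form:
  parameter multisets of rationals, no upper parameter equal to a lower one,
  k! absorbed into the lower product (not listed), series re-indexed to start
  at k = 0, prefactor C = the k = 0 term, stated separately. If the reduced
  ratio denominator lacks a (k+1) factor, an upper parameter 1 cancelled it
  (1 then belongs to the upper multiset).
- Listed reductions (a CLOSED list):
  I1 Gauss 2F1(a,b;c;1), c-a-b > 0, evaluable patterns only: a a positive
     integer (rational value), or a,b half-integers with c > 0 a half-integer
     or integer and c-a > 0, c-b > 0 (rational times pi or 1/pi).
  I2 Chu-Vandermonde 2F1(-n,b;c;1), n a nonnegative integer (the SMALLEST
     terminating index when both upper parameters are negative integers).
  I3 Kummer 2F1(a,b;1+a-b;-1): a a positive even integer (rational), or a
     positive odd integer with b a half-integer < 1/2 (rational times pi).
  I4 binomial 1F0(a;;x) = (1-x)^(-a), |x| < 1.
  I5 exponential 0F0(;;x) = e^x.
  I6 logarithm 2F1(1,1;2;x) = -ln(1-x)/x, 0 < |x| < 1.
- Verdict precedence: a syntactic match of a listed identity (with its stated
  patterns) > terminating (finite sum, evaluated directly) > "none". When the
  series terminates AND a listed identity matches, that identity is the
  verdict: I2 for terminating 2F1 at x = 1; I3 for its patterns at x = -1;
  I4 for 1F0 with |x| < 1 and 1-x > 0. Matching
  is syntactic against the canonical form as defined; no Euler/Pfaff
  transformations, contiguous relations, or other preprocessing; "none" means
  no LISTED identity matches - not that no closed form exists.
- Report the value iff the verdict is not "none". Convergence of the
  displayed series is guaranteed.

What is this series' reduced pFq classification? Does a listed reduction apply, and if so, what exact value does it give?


With C = -2: the canonical form is 0F1(-; 3; -8/9). Verdict: no listed reduction: x = -8/9 and upper {-} fail every I1-I6 pattern.

First insight: x = (-8/9) and the expanded ratio factors over Q; C = -2, x = -8/9, roots give parameters.
Consecutive-term ratio: r(k) = (-8/9) * 1 / [(k+3) (k+1)] - rational in k. x = (-8/9); t_0 = -2; negate the roots.


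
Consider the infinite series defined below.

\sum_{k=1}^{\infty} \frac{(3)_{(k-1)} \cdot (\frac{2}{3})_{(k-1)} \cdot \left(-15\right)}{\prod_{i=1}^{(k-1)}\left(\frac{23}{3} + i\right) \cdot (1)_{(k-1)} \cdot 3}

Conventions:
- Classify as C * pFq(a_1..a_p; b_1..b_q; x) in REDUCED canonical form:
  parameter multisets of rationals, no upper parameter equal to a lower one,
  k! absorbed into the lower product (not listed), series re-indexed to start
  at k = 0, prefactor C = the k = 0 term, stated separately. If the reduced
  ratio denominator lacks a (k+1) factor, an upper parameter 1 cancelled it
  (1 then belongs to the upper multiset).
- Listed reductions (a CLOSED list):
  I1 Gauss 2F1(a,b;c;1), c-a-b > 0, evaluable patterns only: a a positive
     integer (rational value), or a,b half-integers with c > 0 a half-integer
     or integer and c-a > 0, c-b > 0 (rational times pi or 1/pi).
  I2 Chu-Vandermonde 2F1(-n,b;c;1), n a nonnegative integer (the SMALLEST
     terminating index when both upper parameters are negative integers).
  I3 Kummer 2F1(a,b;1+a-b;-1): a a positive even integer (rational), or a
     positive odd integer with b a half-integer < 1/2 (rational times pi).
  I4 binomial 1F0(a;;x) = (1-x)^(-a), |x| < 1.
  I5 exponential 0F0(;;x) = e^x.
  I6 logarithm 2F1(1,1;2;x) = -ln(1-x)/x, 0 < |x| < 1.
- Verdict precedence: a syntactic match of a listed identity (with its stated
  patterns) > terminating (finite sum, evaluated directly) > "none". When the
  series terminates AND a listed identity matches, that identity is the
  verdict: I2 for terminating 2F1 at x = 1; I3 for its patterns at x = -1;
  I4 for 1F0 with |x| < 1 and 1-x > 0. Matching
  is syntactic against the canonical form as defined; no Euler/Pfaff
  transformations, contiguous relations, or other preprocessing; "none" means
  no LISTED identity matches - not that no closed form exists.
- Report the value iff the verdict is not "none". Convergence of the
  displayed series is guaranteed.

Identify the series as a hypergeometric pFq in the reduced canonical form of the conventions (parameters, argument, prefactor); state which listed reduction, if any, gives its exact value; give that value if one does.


x = 1 here; the reduced form reads 2F1, upper {\frac{2}{3}, 3}, lower {\frac{26}{3}}, C = -5. Verdict (x = 1): Gauss (I1, integer-parameter pattern) applies (x = 1: the Gamma ratio telescopes since c-a-b = 5 > 0 and a = 3 in Z>0). Its exact value is -\frac{3910}{567}.

The tell: t_0 being -5, (1)_k (C = -5) is k! itself.
Adjacent-term ratio: r(k) = 1 * (k+\frac{2}{3}) (k+3) / [(k+\frac{26}{3}) (k+1)] - poly over poly, x = 1 from leading terms; C = -5 at k = 0.


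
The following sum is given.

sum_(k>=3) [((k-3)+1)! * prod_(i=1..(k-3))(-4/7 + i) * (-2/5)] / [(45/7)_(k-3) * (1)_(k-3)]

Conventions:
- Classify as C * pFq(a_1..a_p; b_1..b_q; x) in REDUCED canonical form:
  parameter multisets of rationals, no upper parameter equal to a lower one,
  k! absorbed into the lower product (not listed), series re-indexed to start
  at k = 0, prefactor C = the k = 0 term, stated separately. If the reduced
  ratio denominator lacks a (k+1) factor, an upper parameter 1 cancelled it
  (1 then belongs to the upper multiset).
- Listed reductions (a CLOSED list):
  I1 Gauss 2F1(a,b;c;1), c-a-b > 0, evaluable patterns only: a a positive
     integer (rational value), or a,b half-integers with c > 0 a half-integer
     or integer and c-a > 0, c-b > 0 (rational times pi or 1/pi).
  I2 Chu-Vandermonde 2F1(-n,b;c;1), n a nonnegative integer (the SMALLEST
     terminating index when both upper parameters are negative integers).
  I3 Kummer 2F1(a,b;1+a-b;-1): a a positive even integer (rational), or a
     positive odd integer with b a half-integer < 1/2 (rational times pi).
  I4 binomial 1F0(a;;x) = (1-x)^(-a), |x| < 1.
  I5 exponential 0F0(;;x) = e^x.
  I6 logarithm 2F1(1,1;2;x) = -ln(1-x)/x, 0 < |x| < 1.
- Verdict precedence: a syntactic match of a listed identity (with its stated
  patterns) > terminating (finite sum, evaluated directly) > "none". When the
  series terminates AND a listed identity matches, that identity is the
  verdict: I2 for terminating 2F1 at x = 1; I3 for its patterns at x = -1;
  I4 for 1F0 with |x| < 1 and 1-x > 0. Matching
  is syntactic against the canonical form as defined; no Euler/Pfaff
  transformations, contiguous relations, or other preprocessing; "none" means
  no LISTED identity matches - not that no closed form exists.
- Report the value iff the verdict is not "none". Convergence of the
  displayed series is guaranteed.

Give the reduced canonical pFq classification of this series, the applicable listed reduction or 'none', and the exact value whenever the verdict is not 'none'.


At argument 1: a 2F1 with upper {3/7, 2}, lower {45/7}, scaled by C = -2/5. Verdict: this is the Gauss summation I1 (x = 1: the Gamma ratio telescopes since c-a-b = 4 > 0 and a = 2 in Z>0). Value: -589/1225.

Key step: t_0 = -2/5 here, and the running product (C = -2/5, x = 1) telescopes to a rising factorial.
Ratio: r(k) = 1 * (k+3/7) (k+2) / [(k+45/7) (k+1)] - poly over poly, x = 1 from leading terms; C = -2/5 at k = 0.


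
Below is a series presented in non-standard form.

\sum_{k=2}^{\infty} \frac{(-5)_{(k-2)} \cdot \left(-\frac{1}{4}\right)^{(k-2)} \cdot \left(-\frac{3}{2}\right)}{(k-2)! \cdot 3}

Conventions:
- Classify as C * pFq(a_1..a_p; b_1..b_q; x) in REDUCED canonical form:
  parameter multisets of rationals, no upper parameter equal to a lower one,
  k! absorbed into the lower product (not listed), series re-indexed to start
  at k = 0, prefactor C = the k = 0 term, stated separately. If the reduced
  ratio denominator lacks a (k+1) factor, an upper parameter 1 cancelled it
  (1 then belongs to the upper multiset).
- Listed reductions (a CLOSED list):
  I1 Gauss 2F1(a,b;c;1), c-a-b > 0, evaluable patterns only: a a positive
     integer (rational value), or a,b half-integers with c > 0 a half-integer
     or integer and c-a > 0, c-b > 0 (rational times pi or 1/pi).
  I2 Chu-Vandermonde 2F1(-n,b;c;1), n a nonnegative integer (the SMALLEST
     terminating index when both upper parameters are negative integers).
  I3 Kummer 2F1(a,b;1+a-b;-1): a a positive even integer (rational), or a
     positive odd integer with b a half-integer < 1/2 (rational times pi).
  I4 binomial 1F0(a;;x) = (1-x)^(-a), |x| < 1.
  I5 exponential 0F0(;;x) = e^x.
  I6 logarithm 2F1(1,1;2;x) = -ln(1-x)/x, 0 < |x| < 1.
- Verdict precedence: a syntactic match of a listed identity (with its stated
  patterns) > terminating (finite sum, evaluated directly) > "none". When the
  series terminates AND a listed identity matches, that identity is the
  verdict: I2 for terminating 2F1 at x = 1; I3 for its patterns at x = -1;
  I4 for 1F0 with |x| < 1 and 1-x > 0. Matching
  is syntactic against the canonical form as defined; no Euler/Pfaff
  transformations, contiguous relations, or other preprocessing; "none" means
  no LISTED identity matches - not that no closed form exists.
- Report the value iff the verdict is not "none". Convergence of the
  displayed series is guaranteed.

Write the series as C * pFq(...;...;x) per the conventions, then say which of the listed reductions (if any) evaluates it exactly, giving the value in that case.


Reduced: x = -\frac{1}{4}, 1F0, upper = {-5}, lower = {-}, C = -\frac{1}{2}. Verdict (x = -\frac{1}{4}): the I4 binomial reduction applies (the 1F0 binomial series: exponent 5, x = -\frac{1}{4}). Hence: -\frac{3125}{2048}.

Key observation: from the first term -\frac{1}{2}: the constant factors (C = -1/2) combine into one prefactor.
Consecutive-term ratio: r(k) = -\frac{1}{4} * (k-5) / [(k+1)] ; factor over Q: parameters, x = -\frac{1}{4}, and C = -\frac{1}{2}.


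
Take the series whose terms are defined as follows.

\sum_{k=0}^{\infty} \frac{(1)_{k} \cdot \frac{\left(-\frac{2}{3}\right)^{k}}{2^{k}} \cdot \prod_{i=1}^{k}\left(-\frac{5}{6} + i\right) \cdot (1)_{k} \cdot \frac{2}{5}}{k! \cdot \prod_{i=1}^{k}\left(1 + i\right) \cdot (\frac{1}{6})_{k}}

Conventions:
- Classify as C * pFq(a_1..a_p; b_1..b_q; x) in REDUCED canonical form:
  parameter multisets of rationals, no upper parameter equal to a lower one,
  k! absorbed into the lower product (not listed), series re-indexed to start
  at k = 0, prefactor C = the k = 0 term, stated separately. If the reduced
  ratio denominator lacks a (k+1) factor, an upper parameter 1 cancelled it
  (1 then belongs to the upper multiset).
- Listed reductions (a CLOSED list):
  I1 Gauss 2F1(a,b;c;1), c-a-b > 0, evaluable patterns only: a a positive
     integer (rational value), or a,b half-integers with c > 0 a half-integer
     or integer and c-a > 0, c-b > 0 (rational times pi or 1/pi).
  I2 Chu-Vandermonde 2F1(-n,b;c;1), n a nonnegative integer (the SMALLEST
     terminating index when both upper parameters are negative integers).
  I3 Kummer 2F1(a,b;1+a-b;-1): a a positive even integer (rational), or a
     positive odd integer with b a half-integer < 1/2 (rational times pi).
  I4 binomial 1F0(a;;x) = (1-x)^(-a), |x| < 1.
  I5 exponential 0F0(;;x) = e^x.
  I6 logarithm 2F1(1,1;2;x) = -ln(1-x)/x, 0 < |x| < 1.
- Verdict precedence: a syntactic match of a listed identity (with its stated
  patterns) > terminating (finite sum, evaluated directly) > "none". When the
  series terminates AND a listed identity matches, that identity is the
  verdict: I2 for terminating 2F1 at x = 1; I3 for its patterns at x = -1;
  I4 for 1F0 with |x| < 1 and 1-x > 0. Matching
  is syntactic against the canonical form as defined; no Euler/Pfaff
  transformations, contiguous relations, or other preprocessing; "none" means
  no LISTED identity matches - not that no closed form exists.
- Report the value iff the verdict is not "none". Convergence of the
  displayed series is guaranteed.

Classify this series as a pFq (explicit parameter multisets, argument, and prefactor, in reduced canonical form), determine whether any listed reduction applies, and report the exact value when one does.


At argument -\frac{1}{3}: a 2F1 with upper {1, 1}, lower {2}, scaled by C = \frac{2}{5}. Verdict (x = -\frac{1}{3}): the I6 logarithm reduction applies (the logarithm: parameters (1,1;2), x = -\frac{1}{3}). Exact value: \frac{6}{5} \cdot \ln\left(\frac{4}{3}\right).

First insight: t_0 being \frac{2}{5}, the running product (prefactor 2/5) telescopes to a rising factorial.
Ratio: r(k) = -\frac{1}{3} * (k+1) (k+1) / [(k+2) (k+1)] - rational in k, leading ratio -\frac{1}{3}; with t_0 = \frac{2}{5}, classification follows.


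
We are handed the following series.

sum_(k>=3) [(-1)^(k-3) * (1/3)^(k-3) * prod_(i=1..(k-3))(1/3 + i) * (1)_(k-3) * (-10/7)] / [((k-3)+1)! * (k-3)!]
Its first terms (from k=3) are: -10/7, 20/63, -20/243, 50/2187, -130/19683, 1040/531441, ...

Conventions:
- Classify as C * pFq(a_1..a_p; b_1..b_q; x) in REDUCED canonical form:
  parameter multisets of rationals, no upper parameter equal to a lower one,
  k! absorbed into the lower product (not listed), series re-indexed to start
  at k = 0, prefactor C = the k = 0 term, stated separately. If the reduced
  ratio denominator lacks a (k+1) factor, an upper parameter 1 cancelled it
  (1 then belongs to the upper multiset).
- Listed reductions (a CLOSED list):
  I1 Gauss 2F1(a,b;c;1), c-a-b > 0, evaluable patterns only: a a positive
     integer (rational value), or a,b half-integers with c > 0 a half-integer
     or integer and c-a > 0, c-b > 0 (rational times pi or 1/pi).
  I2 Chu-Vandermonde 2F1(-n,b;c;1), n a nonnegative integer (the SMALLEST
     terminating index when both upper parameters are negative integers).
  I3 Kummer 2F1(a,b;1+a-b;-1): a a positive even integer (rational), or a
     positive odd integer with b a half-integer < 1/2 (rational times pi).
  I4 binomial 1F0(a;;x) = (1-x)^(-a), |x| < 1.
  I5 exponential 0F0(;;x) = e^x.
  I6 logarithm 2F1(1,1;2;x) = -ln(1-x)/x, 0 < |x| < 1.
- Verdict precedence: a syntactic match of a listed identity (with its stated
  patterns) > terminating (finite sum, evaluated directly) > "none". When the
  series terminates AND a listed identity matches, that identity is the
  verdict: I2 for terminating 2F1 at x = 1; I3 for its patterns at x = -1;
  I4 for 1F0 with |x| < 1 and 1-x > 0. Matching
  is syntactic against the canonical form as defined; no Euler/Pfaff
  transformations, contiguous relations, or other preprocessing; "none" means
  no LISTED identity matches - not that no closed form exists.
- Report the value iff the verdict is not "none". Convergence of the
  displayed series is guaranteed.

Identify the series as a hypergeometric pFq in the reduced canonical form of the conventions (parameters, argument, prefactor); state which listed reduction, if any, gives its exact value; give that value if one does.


x = -1/3 here; the reduced form reads 2F1, upper {1, 4/3}, lower {2}, C = -10/7. Verdict: none. Every listed pattern misses the 2F1 form at -1/3, upper {1, 4/3}.

The tell: from the first term -10/7: the (-1)^k factor (C = -10/7) folds into the argument's sign.
Consecutive-term ratio: r(k) = (-1/3) * (k+1) (k+4/3) / [(k+2) (k+1)] - rational; roots negated = parameters, x = (-1/3), C = -10/7.


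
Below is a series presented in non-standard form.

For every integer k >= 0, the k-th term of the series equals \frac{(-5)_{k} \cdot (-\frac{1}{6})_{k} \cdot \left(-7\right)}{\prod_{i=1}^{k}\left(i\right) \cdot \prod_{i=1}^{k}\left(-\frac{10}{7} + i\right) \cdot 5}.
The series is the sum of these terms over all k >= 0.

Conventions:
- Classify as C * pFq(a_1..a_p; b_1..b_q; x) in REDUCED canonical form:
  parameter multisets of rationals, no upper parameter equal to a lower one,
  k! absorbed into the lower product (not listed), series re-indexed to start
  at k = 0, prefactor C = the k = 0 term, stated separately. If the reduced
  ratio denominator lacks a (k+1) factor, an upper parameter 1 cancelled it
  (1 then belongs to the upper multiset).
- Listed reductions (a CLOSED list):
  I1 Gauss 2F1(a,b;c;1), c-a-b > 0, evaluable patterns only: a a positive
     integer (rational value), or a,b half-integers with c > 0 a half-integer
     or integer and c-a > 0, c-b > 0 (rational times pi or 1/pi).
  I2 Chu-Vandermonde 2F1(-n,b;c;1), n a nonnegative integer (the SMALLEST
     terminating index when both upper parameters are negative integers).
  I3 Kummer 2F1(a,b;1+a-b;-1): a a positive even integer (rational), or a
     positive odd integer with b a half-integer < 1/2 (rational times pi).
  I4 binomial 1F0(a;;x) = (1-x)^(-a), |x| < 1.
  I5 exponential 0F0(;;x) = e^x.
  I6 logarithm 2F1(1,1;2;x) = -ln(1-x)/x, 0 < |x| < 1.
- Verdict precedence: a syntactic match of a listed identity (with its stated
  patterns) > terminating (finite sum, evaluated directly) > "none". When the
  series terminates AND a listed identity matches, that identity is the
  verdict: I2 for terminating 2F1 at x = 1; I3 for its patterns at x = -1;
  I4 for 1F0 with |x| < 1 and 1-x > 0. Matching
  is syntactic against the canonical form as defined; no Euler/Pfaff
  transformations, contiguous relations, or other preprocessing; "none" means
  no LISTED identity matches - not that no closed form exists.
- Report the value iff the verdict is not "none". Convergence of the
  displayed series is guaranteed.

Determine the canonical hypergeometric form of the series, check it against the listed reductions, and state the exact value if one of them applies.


With C = -\frac{7}{5}: the canonical form is 2F1(-5, -\frac{1}{6}; -\frac{3}{7}; 1). Verdict: Chu-Vandermonde (I2) matches (terminating 2F1 at x = 1 with n = 5, b = -1/6, c = -\frac{3}{7}). Hence: -\frac{57201851}{41990400}.

Structural cue: t_0 being -\frac{7}{5}, the lower running product (prefactor -7/5) is a rising factorial.
Step ratio: r(k) = 1 * (k-5) (k-\frac{1}{6}) / [(k-\frac{3}{7}) (k+1)] - rational in k. x = 1; t_0 = -\frac{7}{5}; negate the roots.


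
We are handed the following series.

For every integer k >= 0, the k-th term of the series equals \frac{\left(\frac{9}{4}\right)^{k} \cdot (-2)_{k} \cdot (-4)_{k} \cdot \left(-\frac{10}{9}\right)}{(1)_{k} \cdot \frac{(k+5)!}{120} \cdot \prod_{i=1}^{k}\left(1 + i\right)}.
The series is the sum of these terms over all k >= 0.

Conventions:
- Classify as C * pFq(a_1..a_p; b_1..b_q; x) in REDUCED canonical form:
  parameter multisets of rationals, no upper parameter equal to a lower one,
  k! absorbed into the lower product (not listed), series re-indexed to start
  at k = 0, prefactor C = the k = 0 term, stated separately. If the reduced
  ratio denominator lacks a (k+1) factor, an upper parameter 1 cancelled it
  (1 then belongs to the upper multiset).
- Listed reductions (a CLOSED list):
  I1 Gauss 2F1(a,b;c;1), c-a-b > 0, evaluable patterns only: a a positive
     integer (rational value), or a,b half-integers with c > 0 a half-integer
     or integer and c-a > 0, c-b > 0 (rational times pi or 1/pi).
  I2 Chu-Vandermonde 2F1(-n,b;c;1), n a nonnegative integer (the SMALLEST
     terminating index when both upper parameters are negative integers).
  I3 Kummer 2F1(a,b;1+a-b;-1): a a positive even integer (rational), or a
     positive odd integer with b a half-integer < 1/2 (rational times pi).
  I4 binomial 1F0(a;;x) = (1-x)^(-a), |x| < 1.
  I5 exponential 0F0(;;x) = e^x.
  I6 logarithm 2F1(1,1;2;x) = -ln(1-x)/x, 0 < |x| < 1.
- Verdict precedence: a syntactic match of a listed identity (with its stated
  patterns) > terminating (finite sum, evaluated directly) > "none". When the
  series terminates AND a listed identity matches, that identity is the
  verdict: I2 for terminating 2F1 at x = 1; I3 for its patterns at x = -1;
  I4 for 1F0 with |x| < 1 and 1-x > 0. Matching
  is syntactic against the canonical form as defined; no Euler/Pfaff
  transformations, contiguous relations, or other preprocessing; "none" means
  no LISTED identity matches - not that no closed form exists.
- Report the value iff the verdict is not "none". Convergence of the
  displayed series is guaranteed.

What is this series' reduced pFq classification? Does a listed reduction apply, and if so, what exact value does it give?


Reduced: x = \frac{9}{4}, 2F2, upper = {-4, -2}, lower = {2, 6}, C = -\frac{10}{9}. Verdict: terminating - no listed pattern fits, but -2 in the upper list cuts the series at k = 2; direct evaluation. Exact value: -\frac{1535}{504}.

Key observation: from the first term -\frac{10}{9}: (1)_k (C = -10/9) is k! itself.
Adjacent-term ratio: r(k) = \frac{9}{4} * (k-4) (k-2) / [(k+2) (k+6) (k+1)] ; factor over Q: parameters, x = \frac{9}{4}, and C = -\frac{10}{9}.


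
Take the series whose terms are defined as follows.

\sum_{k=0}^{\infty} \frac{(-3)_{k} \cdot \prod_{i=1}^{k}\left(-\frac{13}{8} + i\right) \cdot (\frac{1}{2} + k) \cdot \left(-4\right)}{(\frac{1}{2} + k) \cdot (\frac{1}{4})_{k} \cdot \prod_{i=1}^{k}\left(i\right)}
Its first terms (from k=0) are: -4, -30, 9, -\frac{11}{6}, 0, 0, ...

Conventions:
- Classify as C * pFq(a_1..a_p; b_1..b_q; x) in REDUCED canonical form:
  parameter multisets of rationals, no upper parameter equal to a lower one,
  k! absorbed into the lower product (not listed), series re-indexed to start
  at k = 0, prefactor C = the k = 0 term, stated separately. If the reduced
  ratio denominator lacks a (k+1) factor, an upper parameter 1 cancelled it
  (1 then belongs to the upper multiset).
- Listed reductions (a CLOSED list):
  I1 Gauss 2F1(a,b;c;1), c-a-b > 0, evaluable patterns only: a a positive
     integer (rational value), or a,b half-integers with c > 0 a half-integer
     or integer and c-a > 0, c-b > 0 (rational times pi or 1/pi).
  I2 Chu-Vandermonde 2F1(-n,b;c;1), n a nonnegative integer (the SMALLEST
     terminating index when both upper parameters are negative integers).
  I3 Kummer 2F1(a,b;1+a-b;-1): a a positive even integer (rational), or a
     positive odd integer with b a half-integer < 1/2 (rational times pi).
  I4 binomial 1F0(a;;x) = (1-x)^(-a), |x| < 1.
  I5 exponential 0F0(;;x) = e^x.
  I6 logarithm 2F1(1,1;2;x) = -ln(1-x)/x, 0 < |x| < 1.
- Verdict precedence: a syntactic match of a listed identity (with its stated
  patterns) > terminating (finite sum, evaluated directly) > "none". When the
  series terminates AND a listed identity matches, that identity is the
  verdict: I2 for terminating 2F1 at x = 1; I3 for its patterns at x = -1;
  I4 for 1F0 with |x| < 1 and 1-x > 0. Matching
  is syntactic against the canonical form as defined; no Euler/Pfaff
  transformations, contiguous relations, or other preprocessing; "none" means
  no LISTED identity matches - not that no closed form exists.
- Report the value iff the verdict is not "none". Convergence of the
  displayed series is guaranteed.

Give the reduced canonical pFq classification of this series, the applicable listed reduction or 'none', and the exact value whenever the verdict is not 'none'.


Classification (C = -4): 2F1 with upper {-3, -\frac{5}{8}}, lower {\frac{1}{4}}, argument x = 1. Verdict: Vandermonde's identity (I2) fires (terminating 2F1 at x = 1 with n = 3, b = -5/8, c = \frac{1}{4}). Sum: -\frac{161}{6}.

Structural cue: t_0 = -4 here, and striking the common factor k + 1/2 reduces the term (C = -4, x = 1).
Step ratio: r(k) = 1 * (k-3) (k-\frac{5}{8}) / [(k+\frac{1}{4}) (k+1)] - rational in k. x = 1; t_0 = -4; negate the roots.


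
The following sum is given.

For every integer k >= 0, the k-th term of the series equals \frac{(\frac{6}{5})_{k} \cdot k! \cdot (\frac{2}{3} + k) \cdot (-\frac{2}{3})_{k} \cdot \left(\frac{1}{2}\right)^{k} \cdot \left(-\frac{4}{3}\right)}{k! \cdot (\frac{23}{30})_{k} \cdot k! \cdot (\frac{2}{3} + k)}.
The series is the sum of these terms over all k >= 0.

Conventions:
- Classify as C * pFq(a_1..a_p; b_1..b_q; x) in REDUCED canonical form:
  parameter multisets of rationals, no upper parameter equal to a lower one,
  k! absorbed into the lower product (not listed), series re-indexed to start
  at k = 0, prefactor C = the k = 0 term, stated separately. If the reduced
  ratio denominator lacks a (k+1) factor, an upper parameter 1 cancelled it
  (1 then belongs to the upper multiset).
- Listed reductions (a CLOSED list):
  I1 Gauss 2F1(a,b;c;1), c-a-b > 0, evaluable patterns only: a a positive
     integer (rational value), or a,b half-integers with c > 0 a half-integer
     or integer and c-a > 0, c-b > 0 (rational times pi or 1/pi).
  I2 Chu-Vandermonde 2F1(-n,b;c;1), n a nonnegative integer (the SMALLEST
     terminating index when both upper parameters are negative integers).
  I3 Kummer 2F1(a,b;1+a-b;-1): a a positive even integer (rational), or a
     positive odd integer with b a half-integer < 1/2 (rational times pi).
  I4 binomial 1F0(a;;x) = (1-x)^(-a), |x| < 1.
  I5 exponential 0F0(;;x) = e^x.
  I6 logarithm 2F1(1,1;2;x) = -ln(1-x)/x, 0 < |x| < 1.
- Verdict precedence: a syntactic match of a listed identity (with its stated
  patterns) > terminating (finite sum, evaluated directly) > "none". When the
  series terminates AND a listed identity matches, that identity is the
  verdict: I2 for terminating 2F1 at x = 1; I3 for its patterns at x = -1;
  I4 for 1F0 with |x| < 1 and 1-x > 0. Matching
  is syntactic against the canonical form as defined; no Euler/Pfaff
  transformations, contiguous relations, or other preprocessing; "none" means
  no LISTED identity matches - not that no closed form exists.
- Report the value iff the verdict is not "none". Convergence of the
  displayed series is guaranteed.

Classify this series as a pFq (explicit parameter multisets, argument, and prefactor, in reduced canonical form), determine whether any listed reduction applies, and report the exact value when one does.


The series (x = \frac{1}{2}) is 2F1: upper {-\frac{2}{3}, \frac{6}{5}}, lower {\frac{23}{30}}, prefactor -\frac{4}{3}. Verdict: none - at argument \frac{1}{2} the multisets {-\frac{2}{3}, \frac{6}{5}} ; {\frac{23}{30}} match no listed identity.

The tell: from the first term -\frac{4}{3}: the factorial ratio (prefactor -4/3) (k+a-1)!/(a-1)! is a rising factorial (a)_k.
Ratio: r(k) = \frac{1}{2} * (k-\frac{2}{3}) (k+\frac{6}{5}) / [(k+\frac{23}{30}) (k+1)] - rational in k, leading ratio \frac{1}{2}; with t_0 = -\frac{4}{3}, classification follows.


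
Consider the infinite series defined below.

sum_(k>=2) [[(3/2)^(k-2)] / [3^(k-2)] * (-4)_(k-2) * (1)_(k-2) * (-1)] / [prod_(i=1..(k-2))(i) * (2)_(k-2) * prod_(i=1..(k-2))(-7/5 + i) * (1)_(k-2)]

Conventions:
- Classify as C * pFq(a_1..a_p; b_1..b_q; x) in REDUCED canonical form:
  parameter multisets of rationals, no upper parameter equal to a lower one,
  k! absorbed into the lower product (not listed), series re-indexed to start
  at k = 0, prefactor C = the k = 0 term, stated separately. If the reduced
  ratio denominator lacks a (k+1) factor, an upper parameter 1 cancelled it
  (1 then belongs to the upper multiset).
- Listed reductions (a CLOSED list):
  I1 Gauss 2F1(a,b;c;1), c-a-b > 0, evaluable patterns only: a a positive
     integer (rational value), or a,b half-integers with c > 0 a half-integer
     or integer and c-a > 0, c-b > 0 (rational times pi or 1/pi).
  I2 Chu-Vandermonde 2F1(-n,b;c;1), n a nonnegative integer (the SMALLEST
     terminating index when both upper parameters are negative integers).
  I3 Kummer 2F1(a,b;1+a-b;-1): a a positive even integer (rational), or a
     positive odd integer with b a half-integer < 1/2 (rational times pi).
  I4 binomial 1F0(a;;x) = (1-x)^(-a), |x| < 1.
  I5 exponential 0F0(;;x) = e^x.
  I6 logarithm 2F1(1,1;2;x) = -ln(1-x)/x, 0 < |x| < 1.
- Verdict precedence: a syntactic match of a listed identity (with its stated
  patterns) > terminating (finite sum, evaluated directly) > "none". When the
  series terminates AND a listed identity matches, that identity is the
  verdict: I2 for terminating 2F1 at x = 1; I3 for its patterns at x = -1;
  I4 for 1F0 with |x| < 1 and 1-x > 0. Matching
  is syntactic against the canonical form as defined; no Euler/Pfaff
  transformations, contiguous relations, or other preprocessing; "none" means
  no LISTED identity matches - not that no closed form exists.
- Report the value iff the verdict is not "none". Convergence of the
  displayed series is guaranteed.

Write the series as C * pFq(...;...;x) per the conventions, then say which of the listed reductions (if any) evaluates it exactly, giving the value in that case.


Prefactor -1, argument 1/2: 1F2 with upper {-4} over lower {-2/5, 2}. Verdict: terminating. (-4)_k vanishes past k = 4, leaving a 5-term sum, computed directly. Exact value: -601931/239616.

Key observation: t_0 = -1 here, and the parameter 1 appears in both the upper and lower lists and cancels.
Ratio: r(k) = (1/2) * (k-4) / [(k-2/5) (k+2) (k+1)] ; factor over Q: parameters, x = (1/2), and C = -1.


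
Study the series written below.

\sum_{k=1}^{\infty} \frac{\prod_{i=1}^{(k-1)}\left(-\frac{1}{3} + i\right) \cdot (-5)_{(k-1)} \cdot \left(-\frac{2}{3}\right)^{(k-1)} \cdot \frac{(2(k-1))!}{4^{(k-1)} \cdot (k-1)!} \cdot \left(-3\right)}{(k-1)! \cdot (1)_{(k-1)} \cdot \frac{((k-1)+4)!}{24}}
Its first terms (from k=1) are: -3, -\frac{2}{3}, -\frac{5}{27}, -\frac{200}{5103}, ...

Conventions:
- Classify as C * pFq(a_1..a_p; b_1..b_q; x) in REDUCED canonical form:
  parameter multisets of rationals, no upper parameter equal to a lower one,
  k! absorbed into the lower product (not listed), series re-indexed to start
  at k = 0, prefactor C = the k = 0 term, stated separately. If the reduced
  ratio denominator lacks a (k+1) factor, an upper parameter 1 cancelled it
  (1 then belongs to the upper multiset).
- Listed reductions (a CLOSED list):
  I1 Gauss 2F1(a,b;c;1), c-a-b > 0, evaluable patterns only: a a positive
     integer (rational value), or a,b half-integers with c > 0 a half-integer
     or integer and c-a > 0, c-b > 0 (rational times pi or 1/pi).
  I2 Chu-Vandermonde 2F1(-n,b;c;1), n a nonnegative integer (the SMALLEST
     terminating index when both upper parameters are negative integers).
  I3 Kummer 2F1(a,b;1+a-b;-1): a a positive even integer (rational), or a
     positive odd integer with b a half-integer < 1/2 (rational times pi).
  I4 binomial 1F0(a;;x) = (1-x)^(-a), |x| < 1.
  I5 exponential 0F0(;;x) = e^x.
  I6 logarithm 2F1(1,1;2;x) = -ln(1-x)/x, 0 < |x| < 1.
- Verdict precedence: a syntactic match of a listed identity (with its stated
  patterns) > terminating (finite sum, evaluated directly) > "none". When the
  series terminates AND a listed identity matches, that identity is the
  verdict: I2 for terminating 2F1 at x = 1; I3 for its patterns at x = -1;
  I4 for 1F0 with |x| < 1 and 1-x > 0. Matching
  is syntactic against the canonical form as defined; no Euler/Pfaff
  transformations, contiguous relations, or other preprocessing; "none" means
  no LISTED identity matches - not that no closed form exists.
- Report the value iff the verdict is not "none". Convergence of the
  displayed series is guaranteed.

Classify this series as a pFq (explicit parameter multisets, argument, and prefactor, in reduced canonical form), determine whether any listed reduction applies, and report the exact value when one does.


This is -3 * 3F2(-5, \frac{1}{2}, \frac{2}{3}; 1, 5; -\frac{2}{3}) in reduced canonical form. Verdict: terminating. (-5)_k vanishes past k = 5, leaving a 6-term sum, computed directly. Sum: -\frac{12885091}{3306744}.

Key observation: t_0 = -3 here, and the running product (C = -3, x = -2/3) telescopes to a rising factorial.
Adjacent-term ratio: r(k) = -\frac{2}{3} * (k-5) (k+\frac{1}{2}) (k+\frac{2}{3}) / [(k+1) (k+5) (k+1)] - poly over poly, x = -\frac{2}{3} from leading terms; C = -3 at k = 0.


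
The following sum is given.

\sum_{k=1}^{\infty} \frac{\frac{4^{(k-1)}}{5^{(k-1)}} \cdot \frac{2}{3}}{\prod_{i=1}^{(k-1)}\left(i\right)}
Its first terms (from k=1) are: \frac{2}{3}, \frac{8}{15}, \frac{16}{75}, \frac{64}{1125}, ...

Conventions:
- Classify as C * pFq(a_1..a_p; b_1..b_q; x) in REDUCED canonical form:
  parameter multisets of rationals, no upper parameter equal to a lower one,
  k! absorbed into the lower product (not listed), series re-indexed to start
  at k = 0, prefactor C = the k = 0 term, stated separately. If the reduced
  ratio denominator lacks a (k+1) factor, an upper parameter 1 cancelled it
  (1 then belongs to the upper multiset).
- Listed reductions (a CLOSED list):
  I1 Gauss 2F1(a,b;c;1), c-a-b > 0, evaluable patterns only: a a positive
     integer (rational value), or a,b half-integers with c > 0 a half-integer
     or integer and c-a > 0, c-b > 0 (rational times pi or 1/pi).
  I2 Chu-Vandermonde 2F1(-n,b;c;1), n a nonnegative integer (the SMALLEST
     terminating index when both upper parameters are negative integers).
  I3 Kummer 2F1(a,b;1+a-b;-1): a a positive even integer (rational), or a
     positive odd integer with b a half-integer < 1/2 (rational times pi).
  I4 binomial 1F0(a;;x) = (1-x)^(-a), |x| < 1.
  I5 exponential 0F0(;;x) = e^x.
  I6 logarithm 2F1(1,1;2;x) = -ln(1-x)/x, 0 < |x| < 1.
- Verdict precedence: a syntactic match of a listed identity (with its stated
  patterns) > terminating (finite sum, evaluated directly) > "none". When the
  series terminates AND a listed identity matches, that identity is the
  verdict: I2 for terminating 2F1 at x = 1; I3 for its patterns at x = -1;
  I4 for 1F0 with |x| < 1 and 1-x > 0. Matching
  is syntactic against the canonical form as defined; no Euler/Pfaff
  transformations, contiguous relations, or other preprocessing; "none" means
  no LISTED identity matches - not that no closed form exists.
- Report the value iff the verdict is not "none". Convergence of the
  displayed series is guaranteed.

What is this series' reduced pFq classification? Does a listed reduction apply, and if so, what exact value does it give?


With C = \frac{2}{3}: the canonical form is 0F0(-; -; \frac{4}{5}). Verdict: the exponential series (I5) matches (the 0F0 exponential series at x = \frac{4}{5}). Sum: \frac{2}{3} \cdot e^{\frac{4}{5}}.

First insight: t_0 being \frac{2}{3}, the two geometric factors (prefactor 2/3) combine into one argument.
Consecutive-term ratio: r(k) = \frac{4}{5} * 1 / [(k+1)] - rational; roots negated = parameters, x = \frac{4}{5}, C = \frac{2}{3}.
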